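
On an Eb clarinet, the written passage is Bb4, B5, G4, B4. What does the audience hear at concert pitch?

Db5 D6 Bb4 D5

Written C4 on the Eb clarinet sounds as Eb4, a minor third higher; apply that shift to every note.
Bb4 gives Db5
B5 gives D6
G4 gives Bb4
B4 gives D5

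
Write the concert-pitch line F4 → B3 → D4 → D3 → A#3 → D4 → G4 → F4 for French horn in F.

Written C4 sounds as F3 on the French horn in F, so concert pitches are written a perfect fifth up.
F4 gives C5
B3 gives F#4
D4 gives A4
D3 gives A3
A#3 gives E#4
D4 gives A4
G4 gives D5
F4 gives C5

C5 F#4 A4 A3 E#4 A4 D5 C5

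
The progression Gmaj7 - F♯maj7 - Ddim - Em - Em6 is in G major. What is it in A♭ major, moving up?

Abmaj7 Gmaj7 Ebdim Fm Fm6

G major up to A♭ major is a minor second; each chord root moves by that interval while the quality stays the same.
Gmaj7: root G up a minor second → Ab, giving Abmaj7.
F♯maj7: root F♯ up a minor second → G, giving Gmaj7.
Ddim: root D up a minor second → Eb, giving Ebdim.
Em: root E up a minor second → F, giving Fm.
Em6: root E up a minor second → F, giving Fm6.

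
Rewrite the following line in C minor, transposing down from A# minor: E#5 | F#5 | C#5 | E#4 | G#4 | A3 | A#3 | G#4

G4 Ab4 Eb4 G3 Bb3 Cb3 C3 Bb3

A# minor to C minor down is an augmented sixth, so every note moves down by that interval.
E#5 → G4
F#5 → Ab4
C#5 → Eb4
E#4 → G3
G#4 → Bb3
A3 → Cb3
A#3 → C3
G#4 → Bb3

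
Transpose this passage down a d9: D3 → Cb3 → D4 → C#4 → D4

C##2 B1 C##3 B##2 C##3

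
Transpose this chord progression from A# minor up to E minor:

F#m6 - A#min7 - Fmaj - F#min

Cm6 Emin7 Cbmaj Cmin

A# minor up to E minor is a diminished fifth; each chord root moves by that interval while the quality stays the same.
F#m6: root F# up a diminished fifth → C, giving Cm6.
A#min7: root A# up a diminished fifth → E, giving Emin7.
Fmaj: root F up a diminished fifth → Cb, giving Cbmaj.
F#min: root F# up a diminished fifth → C, giving Cmin.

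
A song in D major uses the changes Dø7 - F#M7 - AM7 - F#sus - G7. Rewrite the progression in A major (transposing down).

D major down to A major is a perfect fourth; each chord root moves by that interval while the quality stays the same.
Dø7: root D down a perfect fourth → A, giving Aø7.
F#M7: root F# down a perfect fourth → C#, giving C#M7.
AM7: root A down a perfect fourth → E, giving EM7.
F#sus: root F# down a perfect fourth → C#, giving C#sus.
G7: root G down a perfect fourth → D, giving D7.

Aø7 C#M7 EM7 C#sus D7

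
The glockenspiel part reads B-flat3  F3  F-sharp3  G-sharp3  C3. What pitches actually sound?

Bb5 F5 F#5 G#5 C5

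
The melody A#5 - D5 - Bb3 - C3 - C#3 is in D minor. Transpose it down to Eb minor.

D minor to Eb minor down is a major seventh, so every note moves down by that interval.
A#5 → B4
D5 → Eb4
Bb3 → Cb3
C3 → Db2
C#3 → D2

B4 Eb4 Cb3 Db2 D2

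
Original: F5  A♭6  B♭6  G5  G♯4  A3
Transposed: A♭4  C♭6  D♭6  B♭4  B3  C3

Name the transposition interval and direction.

down a major sixth

From F5 to Ab4 is 6 letter names — a sixth of some quality.
Ab4 to F5 is 9 semitones, which makes it a major sixth; the second version is lower, so the direction is down.
Checking another pair — A3 → C3 — gives the same interval.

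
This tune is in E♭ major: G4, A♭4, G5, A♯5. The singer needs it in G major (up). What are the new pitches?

From E♭ up to G is a major third; apply that to each pitch.
G4 -> B4
Ab4 -> C5
G5 -> B5
A#5 -> C##6

B4 C5 B5 C##6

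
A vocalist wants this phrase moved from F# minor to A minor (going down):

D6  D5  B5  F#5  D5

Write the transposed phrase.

F# minor to A minor down is a major sixth, so every note moves down by that interval.
D6 to F5
D5 to F4
B5 to D5
F#5 to A4
D5 to F4

F5 F4 D5 A4 F4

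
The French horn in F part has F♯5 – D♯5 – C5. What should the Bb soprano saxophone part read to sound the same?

C#5 A#4 G4

First find concert pitch: the French horn in F sounds a perfect fifth below written, so F♯5 D♯5 C5 sounds B4 G#4 F4.
Then write for Bb soprano saxophone: it sounds a major second below written, so the part must be a major second above concert.
B4 → C#5
G#4 → A#4
F4 → G4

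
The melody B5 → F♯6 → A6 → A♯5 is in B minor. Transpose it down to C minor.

C5 G5 Bb5 B4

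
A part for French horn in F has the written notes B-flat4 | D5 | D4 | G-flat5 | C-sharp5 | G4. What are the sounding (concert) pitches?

Eb4 G4 G3 Cb5 F#4 C4

Written C4 on the French horn in F sounds as F3, a perfect fifth lower; apply that shift to every note.
Bb4 -> Eb4
D5 -> G4
D4 -> G3
Gb5 -> Cb5
C#5 -> F#4
G4 -> C4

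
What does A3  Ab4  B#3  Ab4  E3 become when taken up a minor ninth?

Bb4 Bbb5 C#5 Bbb5 F4

A3 to Bb4
Ab4 to Bbb5
B#3 to C#5
Ab4 to Bbb5
E3 to F4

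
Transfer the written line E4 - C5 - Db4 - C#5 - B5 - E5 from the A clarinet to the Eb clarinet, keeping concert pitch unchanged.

A#3 F#4 G3 F##4 E#5 A#4

First find concert pitch: the A clarinet sounds a minor third below written, so E4 C5 Db4 C#5 B5 E5 sounds C#4 A4 Bb3 A#4 G#5 C#5.
Then write for Eb clarinet: it sounds a minor third above written, so the part must be a minor third below concert.
C#4 → A#3
A4 → F#4
Bb3 → G3
A#4 → F##4
G#5 → E#5
C#5 → A#4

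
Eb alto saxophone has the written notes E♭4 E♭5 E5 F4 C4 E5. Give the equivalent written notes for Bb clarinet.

Ab3 Ab4 A4 Bb3 F3 A4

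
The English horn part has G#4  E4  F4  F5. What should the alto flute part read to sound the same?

First find concert pitch: the English horn sounds a perfect fifth below written, so G#4 E4 F4 F5 sounds C#4 A3 Bb3 Bb4.
Then write for alto flute: it sounds a perfect fourth below written, so the part must be a perfect fourth above concert.
C#4 → F#4
A3 → D4
Bb3 → Eb4
Bb4 → Eb5

F#4 D4 Eb4 Eb5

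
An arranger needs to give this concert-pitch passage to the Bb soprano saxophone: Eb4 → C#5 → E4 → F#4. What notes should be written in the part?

The Bb soprano saxophone sounds a major second below written, so the written part must be a major second above concert — transpose each note up.
Eb4 gives F4
C#5 gives D#5
E4 gives F#4
F#4 gives G#4

F4 D#5 F#4 G#4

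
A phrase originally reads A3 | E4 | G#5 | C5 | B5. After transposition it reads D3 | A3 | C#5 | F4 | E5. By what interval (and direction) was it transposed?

From A3 to D3 is 5 letter names — a fifth of some quality.
D3 to A3 is 7 semitones, which makes it a perfect fifth; the second version is lower, so the direction is down.
Checking another pair — B5 → E5 — gives the same interval.

down a perfect fifth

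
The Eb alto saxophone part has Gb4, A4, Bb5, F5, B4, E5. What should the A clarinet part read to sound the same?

First find concert pitch: the Eb alto saxophone sounds a major sixth below written, so Gb4 A4 Bb5 F5 B4 E5 sounds Bbb3 C4 Db5 Ab4 D4 G4.
Then write for A clarinet: it sounds a minor third below written, so the part must be a minor third above concert.
Bbb3 → Dbb4
C4 → Eb4
Db5 → Fb5
Ab4 → Cb5
D4 → F4
G4 → Bb4

Dbb4 Eb4 Fb5 Cb5 F4 Bb4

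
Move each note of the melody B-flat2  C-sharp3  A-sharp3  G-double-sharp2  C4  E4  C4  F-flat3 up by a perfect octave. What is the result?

Bb3 C#4 A#4 G##3 C5 E5 C5 Fb4

Bb2 becomes Bb3
C#3 becomes C#4
A#3 becomes A#4
G##2 becomes G##3
C4 becomes C5
E4 becomes E5
C4 becomes C5
Fb3 becomes Fb4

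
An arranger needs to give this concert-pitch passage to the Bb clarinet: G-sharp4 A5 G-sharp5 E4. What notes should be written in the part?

A#4 B5 A#5 F#4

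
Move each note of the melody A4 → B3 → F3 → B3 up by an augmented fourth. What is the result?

A4 up an augmented fourth is D#5.
B3: a fourth up reaches E, and 6 semitones makes it E#4.
F3 up an augmented fourth is B3.
B3 up an augmented fourth is E#4.

D#5 E#4 B3 E#4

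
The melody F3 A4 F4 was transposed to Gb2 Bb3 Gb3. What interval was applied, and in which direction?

down a major seventh

Take the first pair: F3 → Gb2. F to G spans 7 letter names, so the interval is some kind of seventh.
Gb2 to F3 is 11 semitones, which makes it a major seventh; the second version is lower, so the direction is down.
Checking another pair — F4 → Gb3 — gives the same interval.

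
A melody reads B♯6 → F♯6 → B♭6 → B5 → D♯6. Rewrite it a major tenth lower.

G#5 D5 Gb5 G4 B4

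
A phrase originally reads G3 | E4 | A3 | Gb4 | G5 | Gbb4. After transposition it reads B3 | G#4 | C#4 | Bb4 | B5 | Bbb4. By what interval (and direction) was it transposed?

up a major third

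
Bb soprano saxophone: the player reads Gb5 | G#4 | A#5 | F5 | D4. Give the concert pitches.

Written C4 on the Bb soprano saxophone sounds as Bb3, a major second lower; apply that shift to every note.
Gb5 becomes Fb5
G#4 becomes F#4
A#5 becomes G#5
F5 becomes Eb5
D4 becomes C4

Fb5 F#4 G#5 Eb5 C4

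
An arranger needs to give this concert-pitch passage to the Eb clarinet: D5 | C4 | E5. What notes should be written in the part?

Written C4 sounds as Eb4 on the Eb clarinet, so concert pitches are written a minor third down.
D5 → B4
C4 → A3
E5 → C#5

B4 A3 C#5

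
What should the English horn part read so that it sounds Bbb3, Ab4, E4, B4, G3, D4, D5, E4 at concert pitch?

Fb4 Eb5 B4 F#5 D4 A4 A5 B4

The English horn sounds a perfect fifth below written, so the written part must be a perfect fifth above concert — transpose each note up.
Bbb3 → Fb4
Ab4 → Eb5
E4 → B4
B4 → F#5
G3 → D4
D4 → A4
D5 → A5
E4 → B4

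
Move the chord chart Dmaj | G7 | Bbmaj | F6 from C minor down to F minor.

Gmaj C7 Ebmaj Bb6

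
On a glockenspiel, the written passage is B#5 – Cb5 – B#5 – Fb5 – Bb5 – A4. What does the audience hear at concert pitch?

B#7 Cb7 B#7 Fb7 Bb7 A6

The glockenspiel sounds a perfect fifteenth above written, so transpose each written note up a perfect fifteenth.
B#5 to B#7
Cb5 to Cb7
B#5 to B#7
Fb5 to Fb7
Bb5 to Bb7
A4 to A6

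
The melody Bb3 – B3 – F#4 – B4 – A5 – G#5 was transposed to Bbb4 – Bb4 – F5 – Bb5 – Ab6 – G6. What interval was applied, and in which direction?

From Bb3 to Bbb4 is 8 letter names — an octave of some quality.
Bb3 to Bbb4 is 11 semitones, which makes it a diminished octave; the second version is higher, so the direction is up.
Checking another pair — G#5 → G6 — gives the same interval.

up a diminished octave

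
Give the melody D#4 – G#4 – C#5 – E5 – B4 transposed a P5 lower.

G#3 C#4 F#4 A4 E4

D#4 becomes G#3
G#4 becomes C#4
C#5 becomes F#4
E5 becomes A4
B4 becomes E4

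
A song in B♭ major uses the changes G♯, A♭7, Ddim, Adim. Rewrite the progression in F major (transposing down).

B♭ major down to F major is a perfect fourth; each chord root moves by that interval while the quality stays the same.
G♯: root G♯ down a perfect fourth → D#, giving D#.
A♭7: root A♭ down a perfect fourth → Eb, giving Eb7.
Ddim: root D down a perfect fourth → A, giving Adim.
Adim: root A down a perfect fourth → E, giving Edim.

D# Eb7 Adim Edim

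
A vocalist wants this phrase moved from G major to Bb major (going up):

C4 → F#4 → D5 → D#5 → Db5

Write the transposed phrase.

From G up to Bb is a minor third; apply that to each pitch.
C4 -> Eb4
F#4 -> A4
D5 -> F5
D#5 -> F#5
Db5 -> Fb5

Eb4 A4 F5 F#5 Fb5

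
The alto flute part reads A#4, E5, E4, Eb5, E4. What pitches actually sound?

The alto flute sounds a perfect fourth below written, so transpose each written note down a perfect fourth.
A#4 to E#4
E5 to B4
E4 to B3
Eb5 to Bb4
E4 to B3

E#4 B4 B3 Bb4 B3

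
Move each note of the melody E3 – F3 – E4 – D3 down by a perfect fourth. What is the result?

E3 → B2
F3 → C3
E4 → B3
D3 → A2

B2 C3 B3 A2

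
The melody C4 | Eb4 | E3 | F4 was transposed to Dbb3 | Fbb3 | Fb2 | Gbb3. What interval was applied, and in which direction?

down an augmented seventh

From C4 to Dbb3 is 7 letter names — a seventh of some quality.
Dbb3 to C4 is 12 semitones, which makes it an augmented seventh; the second version is lower, so the direction is down.
Checking another pair — F4 → Gbb3 — gives the same interval.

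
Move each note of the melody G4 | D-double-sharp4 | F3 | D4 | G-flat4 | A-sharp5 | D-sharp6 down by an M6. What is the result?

A major sixth down from G4 gives Bb3.
A major sixth down from D##4 gives F##3.
F3 down a major sixth is Ab2.
D4: a sixth down reaches F, and 9 semitones makes it F3.
Gb4 down a major sixth is Bbb3.
A#5: a sixth down reaches C, and 9 semitones makes it C#5.
D#6: a sixth down reaches F, and 9 semitones makes it F#5.

Bb3 F##3 Ab2 F3 Bbb3 C#5 F#5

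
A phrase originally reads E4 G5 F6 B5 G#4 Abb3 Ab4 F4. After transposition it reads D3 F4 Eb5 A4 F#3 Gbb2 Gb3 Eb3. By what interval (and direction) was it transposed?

Take the first pair: E4 → D3. E to D spans 9 letter names, so the interval is some kind of ninth.
D3 to E4 is 14 semitones, which makes it a major ninth; the second version is lower, so the direction is down.
Checking another pair — F4 → Eb3 — gives the same interval.

down a major ninth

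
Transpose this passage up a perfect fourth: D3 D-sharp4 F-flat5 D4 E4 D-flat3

G3 G#4 Bbb5 G4 A4 Gb3

A perfect fourth up from D3 gives G3.
A perfect fourth up from D#4 gives G#4.
Fb5 up a perfect fourth is Bbb5.
A perfect fourth up from D4 gives G4.
E4: a fourth up reaches A, and 5 semitones makes it A4.
A perfect fourth up from Db3 gives Gb3.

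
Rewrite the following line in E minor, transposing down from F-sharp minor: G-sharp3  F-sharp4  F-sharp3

F#3 E4 E3

F-sharp minor to E minor down is a major second, so every note moves down by that interval.
G#3 gives F#3
F#4 gives E4
F#3 gives E3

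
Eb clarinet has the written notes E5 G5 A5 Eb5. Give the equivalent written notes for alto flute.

C6 Eb6 F6 Cb6

First find concert pitch: the Eb clarinet sounds a minor third above written, so E5 G5 A5 Eb5 sounds G5 Bb5 C6 Gb5.
Then write for alto flute: it sounds a perfect fourth below written, so the part must be a perfect fourth above concert.
G5 → C6
Bb5 → Eb6
C6 → F6
Gb5 → Cb6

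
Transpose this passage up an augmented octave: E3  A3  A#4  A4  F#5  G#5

E#4 A#4 A##5 A#5 F##6 G##6

E3 up an augmented octave is E#4.
An augmented octave up from A3 gives A#4.
An augmented octave up from A#4 gives A##5.
An augmented octave up from A4 gives A#5.
F#5 up an augmented octave is F##6.
G#5: an octave up reaches G, and 13 semitones makes it G##6.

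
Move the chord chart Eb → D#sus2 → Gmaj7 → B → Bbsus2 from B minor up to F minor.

B minor up to F minor is a diminished fifth; each chord root moves by that interval while the quality stays the same.
Eb: root Eb up a diminished fifth → Bbb, giving Bbb.
D#sus2: root D# up a diminished fifth → A, giving Asus2.
Gmaj7: root G up a diminished fifth → Db, giving Dbmaj7.
B: root B up a diminished fifth → F, giving F.
Bbsus2: root Bb up a diminished fifth → Fb, giving Fbsus2.

Bbb Asus2 Dbmaj7 F Fbsus2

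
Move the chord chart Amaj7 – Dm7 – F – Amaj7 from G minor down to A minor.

G minor down to A minor is a minor seventh; each chord root moves by that interval while the quality stays the same.
Amaj7: root A down a minor seventh → B, giving Bmaj7.
Dm7: root D down a minor seventh → E, giving Em7.
F: root F down a minor seventh → G, giving G.
Amaj7: root A down a minor seventh → B, giving Bmaj7.

Bmaj7 Em7 G Bmaj7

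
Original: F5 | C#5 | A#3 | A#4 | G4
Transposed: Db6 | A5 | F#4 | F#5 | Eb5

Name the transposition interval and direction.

up a minor sixth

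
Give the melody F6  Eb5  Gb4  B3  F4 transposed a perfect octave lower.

F6 to F5
Eb5 to Eb4
Gb4 to Gb3
B3 to B2
F4 to F3

F5 Eb4 Gb3 B2 F3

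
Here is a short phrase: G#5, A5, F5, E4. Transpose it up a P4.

C#6 D6 Bb5 A4

G#5 → C#6
A5 → D6
F5 → Bb5
E4 → A4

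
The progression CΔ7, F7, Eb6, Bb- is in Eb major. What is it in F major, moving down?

DΔ7 G7 F6 C-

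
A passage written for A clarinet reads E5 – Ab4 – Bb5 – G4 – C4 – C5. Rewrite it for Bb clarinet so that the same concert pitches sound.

D#5 G4 A5 F#4 B3 B4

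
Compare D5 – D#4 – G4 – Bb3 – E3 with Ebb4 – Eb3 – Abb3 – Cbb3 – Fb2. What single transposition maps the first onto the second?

down an augmented seventh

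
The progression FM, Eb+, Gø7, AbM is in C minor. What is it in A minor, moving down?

DM C+ Eø7 FM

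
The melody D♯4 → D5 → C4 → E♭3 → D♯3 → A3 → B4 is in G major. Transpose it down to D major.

A#3 A4 G3 Bb2 A#2 E3 F#4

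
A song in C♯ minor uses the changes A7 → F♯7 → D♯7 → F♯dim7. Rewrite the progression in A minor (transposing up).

F7 D7 B7 Ddim7

C♯ minor up to A minor is a minor sixth; each chord root moves by that interval while the quality stays the same.
A7: root A up a minor sixth → F, giving F7.
F♯7: root F♯ up a minor sixth → D, giving D7.
D♯7: root D♯ up a minor sixth → B, giving B7.
F♯dim7: root F♯ up a minor sixth → D, giving Ddim7.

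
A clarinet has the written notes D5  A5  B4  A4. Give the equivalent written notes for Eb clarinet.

First find concert pitch: the A clarinet sounds a minor third below written, so D5 A5 B4 A4 sounds B4 F#5 G#4 F#4.
Then write for Eb clarinet: it sounds a minor third above written, so the part must be a minor third below concert.
B4 → G#4
F#5 → D#5
G#4 → E#4
F#4 → D#4

G#4 D#5 E#4 D#4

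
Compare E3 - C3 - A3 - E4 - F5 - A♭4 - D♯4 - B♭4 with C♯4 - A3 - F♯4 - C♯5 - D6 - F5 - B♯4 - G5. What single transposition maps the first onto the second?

Take the first pair: E3 → C#4. E to C spans 6 letter names, so the interval is some kind of sixth.
E3 to C#4 is 9 semitones, which makes it a major sixth; the second version is higher, so the direction is up.
Checking another pair — Bb4 → G5 — gives the same interval.

up a major sixth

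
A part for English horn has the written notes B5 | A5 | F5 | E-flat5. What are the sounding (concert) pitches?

E5 D5 Bb4 Ab4

Written C4 on the English horn sounds as F3, a perfect fifth lower; apply that shift to every note.
B5 → E5
A5 → D5
F5 → Bb4
Eb5 → Ab4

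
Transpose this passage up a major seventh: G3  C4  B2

F#4 B4 A#3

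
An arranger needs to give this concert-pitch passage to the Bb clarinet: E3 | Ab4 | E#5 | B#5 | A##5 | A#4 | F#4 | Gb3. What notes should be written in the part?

F#3 Bb4 F##5 C##6 B##5 B#4 G#4 Ab3

Written C4 sounds as Bb3 on the Bb clarinet, so concert pitches are written a major second up.
E3 to F#3
Ab4 to Bb4
E#5 to F##5
B#5 to C##6
A##5 to B##5
A#4 to B#4
F#4 to G#4
Gb3 to Ab3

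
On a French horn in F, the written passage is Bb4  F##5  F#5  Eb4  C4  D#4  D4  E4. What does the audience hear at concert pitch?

Eb4 B#4 B4 Ab3 F3 G#3 G3 A3

The French horn in F sounds a perfect fifth below written, so transpose each written note down a perfect fifth.
Bb4 → Eb4
F##5 → B#4
F#5 → B4
Eb4 → Ab3
C4 → F3
D#4 → G#3
D4 → G3
E4 → A3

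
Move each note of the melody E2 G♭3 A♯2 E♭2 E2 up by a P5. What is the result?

E2 to B2
Gb3 to Db4
A#2 to E#3
Eb2 to Bb2
E2 to B2

B2 Db4 E#3 Bb2 B2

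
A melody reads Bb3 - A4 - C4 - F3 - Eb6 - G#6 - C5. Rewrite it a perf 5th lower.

Bb3 becomes Eb3
A4 becomes D4
C4 becomes F3
F3 becomes Bb2
Eb6 becomes Ab5
G#6 becomes C#6
C5 becomes F4

Eb3 D4 F3 Bb2 Ab5 C#6 F4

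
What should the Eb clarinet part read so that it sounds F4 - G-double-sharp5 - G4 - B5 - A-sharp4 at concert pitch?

D4 E##5 E4 G#5 F##4

Written C4 sounds as Eb4 on the Eb clarinet, so concert pitches are written a minor third down.
F4 becomes D4
G##5 becomes E##5
G4 becomes E4
B5 becomes G#5
A#4 becomes F##4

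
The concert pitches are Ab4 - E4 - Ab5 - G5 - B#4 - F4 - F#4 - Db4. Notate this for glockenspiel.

Ab2 E2 Ab3 G3 B#2 F2 F#2 Db2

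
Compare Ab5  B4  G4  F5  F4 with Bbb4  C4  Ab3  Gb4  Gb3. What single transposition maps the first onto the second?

Take the first pair: Ab5 → Bbb4. A to B spans 7 letter names, so the interval is some kind of seventh.
Bbb4 to Ab5 is 11 semitones, which makes it a major seventh; the second version is lower, so the direction is down.
Checking another pair — F4 → Gb3 — gives the same interval.

down a major seventh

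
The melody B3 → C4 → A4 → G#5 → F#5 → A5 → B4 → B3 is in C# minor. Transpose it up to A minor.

C# minor to A minor up is a minor sixth, so every note moves up by that interval.
B3 becomes G4
C4 becomes Ab4
A4 becomes F5
G#5 becomes E6
F#5 becomes D6
A5 becomes F6
B4 becomes G5
B3 becomes G4

G4 Ab4 F5 E6 D6 F6 G5 G4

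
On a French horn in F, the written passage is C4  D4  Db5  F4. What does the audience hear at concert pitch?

F3 G3 Gb4 Bb3

The French horn in F sounds a perfect fifth below written, so transpose each written note down a perfect fifth.
C4 to F3
D4 to G3
Db5 to Gb4
F4 to Bb3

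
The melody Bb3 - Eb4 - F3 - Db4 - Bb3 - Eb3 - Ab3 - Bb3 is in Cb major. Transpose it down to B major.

From Cb down to B is a diminished second; apply that to each pitch.
Bb3 to A#3
Eb4 to D#4
F3 to E#3
Db4 to C#4
Bb3 to A#3
Eb3 to D#3
Ab3 to G#3
Bb3 to A#3

A#3 D#4 E#3 C#4 A#3 D#3 G#3 A#3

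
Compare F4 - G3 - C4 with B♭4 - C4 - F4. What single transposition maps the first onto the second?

Take the first pair: F4 → Bb4. F to B spans 4 letter names, so the interval is some kind of fourth.
F4 to Bb4 is 5 semitones, which makes it a perfect fourth; the second version is higher, so the direction is up.
Checking another pair — C4 → F4 — gives the same interval.

up a perfect fourth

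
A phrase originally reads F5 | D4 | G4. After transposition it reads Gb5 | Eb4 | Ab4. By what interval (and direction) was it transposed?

From F5 to Gb5 is 2 letter names — a second of some quality.
F5 to Gb5 is 1 semitone, which makes it a minor second; the second version is higher, so the direction is up.
Checking another pair — G4 → Ab4 — gives the same interval.

up a minor second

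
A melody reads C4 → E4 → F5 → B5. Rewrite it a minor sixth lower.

E3 G#3 A4 D#5

A minor sixth down from C4 gives E3.
E4 down a minor sixth is G#3.
F5: a sixth down reaches A, and 8 semitones makes it A4.
A minor sixth down from B5 gives D#5.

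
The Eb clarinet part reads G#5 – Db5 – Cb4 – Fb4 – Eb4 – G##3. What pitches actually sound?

B5 Fb5 Ebb4 Abb4 Gb4 B#3

The Eb clarinet sounds a minor third above written, so transpose each written note up a minor third.
G#5 -> B5
Db5 -> Fb5
Cb4 -> Ebb4
Fb4 -> Abb4
Eb4 -> Gb4
G##3 -> B#3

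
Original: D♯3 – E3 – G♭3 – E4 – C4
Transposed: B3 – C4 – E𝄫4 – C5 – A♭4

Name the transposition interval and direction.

up a minor sixth

Take the first pair: D#3 → B3. D to B spans 6 letter names, so the interval is some kind of sixth.
D#3 to B3 is 8 semitones, which makes it a minor sixth; the second version is higher, so the direction is up.
Checking another pair — C4 → Ab4 — gives the same interval.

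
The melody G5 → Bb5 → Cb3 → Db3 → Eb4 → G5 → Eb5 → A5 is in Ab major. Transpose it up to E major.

D#6 F#6 G3 A3 B4 D#6 B5 E#6

From Ab up to E is an augmented fifth; apply that to each pitch.
G5 -> D#6
Bb5 -> F#6
Cb3 -> G3
Db3 -> A3
Eb4 -> B4
G5 -> D#6
Eb5 -> B5
A5 -> E#6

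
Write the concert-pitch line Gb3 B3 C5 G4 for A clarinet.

Written C4 sounds as A3 on the A clarinet, so concert pitches are written a minor third up.
Gb3 -> Bbb3
B3 -> D4
C5 -> Eb5
G4 -> Bb4

Bbb3 D4 Eb5 Bb4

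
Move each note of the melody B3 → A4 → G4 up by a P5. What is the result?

F#4 E5 D5

B3 gives F#4
A4 gives E5
G4 gives D5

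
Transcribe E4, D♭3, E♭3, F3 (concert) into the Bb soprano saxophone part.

F#4 Eb3 F3 G3

The Bb soprano saxophone sounds a major second below written, so the written part must be a major second above concert — transpose each note up.
E4 gives F#4
Db3 gives Eb3
Eb3 gives F3
F3 gives G3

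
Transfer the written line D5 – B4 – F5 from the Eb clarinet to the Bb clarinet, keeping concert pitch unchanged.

G5 E5 Bb5

First find concert pitch: the Eb clarinet sounds a minor third above written, so D5 B4 F5 sounds F5 D5 Ab5.
Then write for Bb clarinet: it sounds a major second below written, so the part must be a major second above concert.
F5 → G5
D5 → E5
Ab5 → Bb5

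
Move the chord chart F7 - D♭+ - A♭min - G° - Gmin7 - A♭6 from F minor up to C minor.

F minor up to C minor is a perfect fifth; each chord root moves by that interval while the quality stays the same.
F7: root F up a perfect fifth → C, giving C7.
D♭+: root D♭ up a perfect fifth → Ab, giving Ab+.
A♭min: root A♭ up a perfect fifth → Eb, giving Ebmin.
G°: root G up a perfect fifth → D, giving D°.
Gmin7: root G up a perfect fifth → D, giving Dmin7.
A♭6: root A♭ up a perfect fifth → Eb, giving Eb6.

C7 Ab+ Ebmin D° Dmin7 Eb6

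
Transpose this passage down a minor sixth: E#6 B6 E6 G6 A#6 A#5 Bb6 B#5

G##5 D#6 G#5 B5 C##6 C##5 D6 D##5

A minor sixth down from E#6 gives G##5.
B6: a sixth down reaches D, and 8 semitones makes it D#6.
A minor sixth down from E6 gives G#5.
G6 down a minor sixth is B5.
A#6: a sixth down reaches C, and 8 semitones makes it C##6.
A#5: a sixth down reaches C, and 8 semitones makes it C##5.
Bb6: a sixth down reaches D, and 8 semitones makes it D6.
B#5 down a minor sixth is D##5.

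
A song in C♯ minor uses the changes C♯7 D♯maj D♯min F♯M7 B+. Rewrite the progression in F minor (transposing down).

F7 Gmaj Gmin BbM7 Eb+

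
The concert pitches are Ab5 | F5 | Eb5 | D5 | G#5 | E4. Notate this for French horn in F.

The French horn in F sounds a perfect fifth below written, so the written part must be a perfect fifth above concert — transpose each note up.
Ab5 → Eb6
F5 → C6
Eb5 → Bb5
D5 → A5
G#5 → D#6
E4 → B4

Eb6 C6 Bb5 A5 D#6 B4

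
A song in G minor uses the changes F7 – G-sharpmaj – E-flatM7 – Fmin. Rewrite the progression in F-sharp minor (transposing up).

G minor up to F-sharp minor is a major seventh; each chord root moves by that interval while the quality stays the same.
F7: root F up a major seventh → E, giving E7.
G-sharpmaj: root G-sharp up a major seventh → F##, giving F##maj.
E-flatM7: root E-flat up a major seventh → D, giving DM7.
Fmin: root F up a major seventh → E, giving Emin.

E7 F##maj DM7 Emin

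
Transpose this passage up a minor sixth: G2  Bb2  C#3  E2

Eb3 Gb3 A3 C3

A minor sixth up from G2 gives Eb3.
Bb2: a sixth up reaches G, and 8 semitones makes it Gb3.
C#3 up a minor sixth is A3.
E2 up a minor sixth is C3.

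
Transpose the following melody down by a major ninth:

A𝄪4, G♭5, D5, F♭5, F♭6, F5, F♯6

G##3 Fb4 C4 Ebb4 Ebb5 Eb4 E5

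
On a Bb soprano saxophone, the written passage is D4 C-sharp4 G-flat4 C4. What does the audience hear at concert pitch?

C4 B3 Fb4 Bb3

Written C4 on the Bb soprano saxophone sounds as Bb3, a major second lower; apply that shift to every note.
D4 → C4
C#4 → B3
Gb4 → Fb4
C4 → Bb3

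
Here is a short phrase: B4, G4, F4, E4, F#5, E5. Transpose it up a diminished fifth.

F5 Db5 Cb5 Bb4 C6 Bb5

B4: a fifth up reaches F, and 6 semitones makes it F5.
G4: a fifth up reaches D, and 6 semitones makes it Db5.
F4: a fifth up reaches C, and 6 semitones makes it Cb5.
E4: a fifth up reaches B, and 6 semitones makes it Bb4.
A diminished fifth up from F#5 gives C6.
E5: a fifth up reaches B, and 6 semitones makes it Bb5.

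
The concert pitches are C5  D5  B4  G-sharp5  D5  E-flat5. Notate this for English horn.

G5 A5 F#5 D#6 A5 Bb5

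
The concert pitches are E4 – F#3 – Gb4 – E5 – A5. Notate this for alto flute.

Written C4 sounds as G3 on the alto flute, so concert pitches are written a perfect fourth up.
E4 gives A4
F#3 gives B3
Gb4 gives Cb5
E5 gives A5
A5 gives D6

A4 B3 Cb5 A5 D6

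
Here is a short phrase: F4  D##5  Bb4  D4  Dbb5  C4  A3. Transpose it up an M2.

A major second up from F4 gives G4.
A major second up from D##5 gives E##5.
Bb4: a second up reaches C, and 2 semitones makes it C5.
D4 up a major second is E4.
A major second up from Dbb5 gives Ebb5.
A major second up from C4 gives D4.
A3: a second up reaches B, and 2 semitones makes it B3.

G4 E##5 C5 E4 Ebb5 D4 B3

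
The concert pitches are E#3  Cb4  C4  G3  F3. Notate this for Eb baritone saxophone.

The Eb baritone saxophone sounds a major thirteenth below written, so the written part must be a major thirteenth above concert — transpose each note up.
E#3 → C##5
Cb4 → Ab5
C4 → A5
G3 → E5
F3 → D5

C##5 Ab5 A5 E5 D5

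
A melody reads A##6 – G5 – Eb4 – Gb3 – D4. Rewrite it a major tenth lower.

F##5 Eb4 Cb3 Ebb2 Bb2

A##6 down a major tenth is F##5.
A major tenth down from G5 gives Eb4.
Eb4: a tenth down reaches C, and 16 semitones makes it Cb3.
Gb3 down a major tenth is Ebb2.
D4: a tenth down reaches B, and 16 semitones makes it Bb2.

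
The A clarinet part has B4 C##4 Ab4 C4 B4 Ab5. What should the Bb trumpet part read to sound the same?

First find concert pitch: the A clarinet sounds a minor third below written, so B4 C##4 Ab4 C4 B4 Ab5 sounds G#4 A##3 F4 A3 G#4 F5.
Then write for Bb trumpet: it sounds a major second below written, so the part must be a major second above concert.
G#4 → A#4
A##3 → B##3
F4 → G4
A3 → B3
G#4 → A#4
F5 → G5

A#4 B##3 G4 B3 A#4 G5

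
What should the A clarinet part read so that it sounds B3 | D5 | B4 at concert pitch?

D4 F5 D5

The A clarinet sounds a minor third below written, so the written part must be a minor third above concert — transpose each note up.
B3 to D4
D5 to F5
B4 to D5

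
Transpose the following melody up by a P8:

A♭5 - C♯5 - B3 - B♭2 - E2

Ab6 C#6 B4 Bb3 E3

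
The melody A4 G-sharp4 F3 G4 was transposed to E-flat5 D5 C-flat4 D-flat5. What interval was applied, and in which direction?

up a diminished fifth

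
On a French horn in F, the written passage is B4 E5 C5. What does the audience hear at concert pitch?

Written C4 on the French horn in F sounds as F3, a perfect fifth lower; apply that shift to every note.
B4 gives E4
E5 gives A4
C5 gives F4

E4 A4 F4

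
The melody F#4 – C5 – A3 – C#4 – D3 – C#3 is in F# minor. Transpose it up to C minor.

C5 Gb5 Eb4 G4 Ab3 G3

F# minor to C minor up is a diminished fifth, so every note moves up by that interval.
F#4 → C5
C5 → Gb5
A3 → Eb4
C#4 → G4
D3 → Ab3
C#3 → G3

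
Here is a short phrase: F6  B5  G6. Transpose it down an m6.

A minor sixth down from F6 gives A5.
B5 down a minor sixth is D#5.
A minor sixth down from G6 gives B5.

A5 D#5 B5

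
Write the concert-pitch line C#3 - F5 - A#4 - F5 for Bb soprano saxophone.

Written C4 sounds as Bb3 on the Bb soprano saxophone, so concert pitches are written a major second up.
C#3 to D#3
F5 to G5
A#4 to B#4
F5 to G5

D#3 G5 B#4 G5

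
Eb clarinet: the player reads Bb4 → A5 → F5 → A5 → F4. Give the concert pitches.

Db5 C6 Ab5 C6 Ab4

The Eb clarinet sounds a minor third above written, so transpose each written note up a minor third.
Bb4 gives Db5
A5 gives C6
F5 gives Ab5
A5 gives C6
F4 gives Ab4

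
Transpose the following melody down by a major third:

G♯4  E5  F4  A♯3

E4 C5 Db4 F#3

A major third down from G#4 gives E4.
A major third down from E5 gives C5.
F4: a third down reaches D, and 4 semitones makes it Db4.
A#3 down a major third is F#3.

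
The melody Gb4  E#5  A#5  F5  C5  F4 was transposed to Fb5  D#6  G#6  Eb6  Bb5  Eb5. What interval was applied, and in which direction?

up a minor seventh

Take the first pair: Gb4 → Fb5. G to F spans 7 letter names, so the interval is some kind of seventh.
Gb4 to Fb5 is 10 semitones, which makes it a minor seventh; the second version is higher, so the direction is up.
Checking another pair — F4 → Eb5 — gives the same interval.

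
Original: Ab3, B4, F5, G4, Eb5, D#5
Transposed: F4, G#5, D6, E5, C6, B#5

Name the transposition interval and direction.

up a major sixth

From Ab3 to F4 is 6 letter names — a sixth of some quality.
Ab3 to F4 is 9 semitones, which makes it a major sixth; the second version is higher, so the direction is up.
Checking another pair — D#5 → B#5 — gives the same interval.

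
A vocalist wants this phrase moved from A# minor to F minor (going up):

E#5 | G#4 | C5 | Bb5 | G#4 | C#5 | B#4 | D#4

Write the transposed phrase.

A# minor to F minor up is a diminished sixth, so every note moves up by that interval.
E#5 → C6
G#4 → Eb5
C5 → Abb5
Bb5 → Gbb6
G#4 → Eb5
C#5 → Ab5
B#4 → G5
D#4 → Bb4

C6 Eb5 Abb5 Gbb6 Eb5 Ab5 G5 Bb4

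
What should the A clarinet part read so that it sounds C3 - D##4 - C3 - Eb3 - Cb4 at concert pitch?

Eb3 F##4 Eb3 Gb3 Ebb4

Written C4 sounds as A3 on the A clarinet, so concert pitches are written a minor third up.
C3 becomes Eb3
D##4 becomes F##4
C3 becomes Eb3
Eb3 becomes Gb3
Cb4 becomes Ebb4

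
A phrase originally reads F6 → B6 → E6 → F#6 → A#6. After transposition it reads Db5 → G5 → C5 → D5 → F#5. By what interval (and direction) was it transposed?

Take the first pair: F6 → Db5. F to D spans 10 letter names, so the interval is some kind of tenth.
Db5 to F6 is 16 semitones, which makes it a major tenth; the second version is lower, so the direction is down.
Checking another pair — A#6 → F#5 — gives the same interval.

down a major tenth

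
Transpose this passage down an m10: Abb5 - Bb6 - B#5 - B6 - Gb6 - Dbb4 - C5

Fb4 G5 G##4 G#5 Eb5 Bbb2 A3

Abb5 down a minor tenth is Fb4.
A minor tenth down from Bb6 gives G5.
B#5 down a minor tenth is G##4.
B6 down a minor tenth is G#5.
A minor tenth down from Gb6 gives Eb5.
Dbb4: a tenth down reaches B, and 15 semitones makes it Bbb2.
A minor tenth down from C5 gives A3.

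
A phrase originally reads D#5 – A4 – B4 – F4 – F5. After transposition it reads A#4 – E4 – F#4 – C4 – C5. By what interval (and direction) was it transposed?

down a perfect fourth

Take the first pair: D#5 → A#4. D to A spans 4 letter names, so the interval is some kind of fourth.
A#4 to D#5 is 5 semitones, which makes it a perfect fourth; the second version is lower, so the direction is down.
Checking another pair — F5 → C5 — gives the same interval.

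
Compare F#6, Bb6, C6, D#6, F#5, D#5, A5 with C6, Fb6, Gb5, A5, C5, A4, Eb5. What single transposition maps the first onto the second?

Take the first pair: F#6 → C6. F to C spans 4 letter names, so the interval is some kind of fourth.
C6 to F#6 is 6 semitones, which makes it an augmented fourth; the second version is lower, so the direction is down.
Checking another pair — A5 → Eb5 — gives the same interval.

down an augmented fourth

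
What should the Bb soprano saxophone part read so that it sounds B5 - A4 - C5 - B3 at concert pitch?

C#6 B4 D5 C#4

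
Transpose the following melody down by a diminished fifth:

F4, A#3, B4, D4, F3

F4 → B3
A#3 → D##3
B4 → E#4
D4 → G#3
F3 → B2

B3 D##3 E#4 G#3 B2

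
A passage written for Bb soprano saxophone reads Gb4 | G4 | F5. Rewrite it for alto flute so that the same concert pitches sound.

Bbb4 Bb4 Ab5

First find concert pitch: the Bb soprano saxophone sounds a major second below written, so Gb4 G4 F5 sounds Fb4 F4 Eb5.
Then write for alto flute: it sounds a perfect fourth below written, so the part must be a perfect fourth above concert.
Fb4 → Bbb4
F4 → Bb4
Eb5 → Ab5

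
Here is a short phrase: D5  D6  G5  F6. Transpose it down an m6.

F#4 F#5 B4 A5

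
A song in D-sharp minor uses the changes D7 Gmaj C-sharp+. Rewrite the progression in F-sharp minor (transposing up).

D-sharp minor up to F-sharp minor is a minor third; each chord root moves by that interval while the quality stays the same.
D7: root D up a minor third → F, giving F7.
Gmaj: root G up a minor third → Bb, giving Bbmaj.
C-sharp+: root C-sharp up a minor third → E, giving E+.

F7 Bbmaj E+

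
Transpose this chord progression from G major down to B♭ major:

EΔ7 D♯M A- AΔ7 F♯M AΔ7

G major down to B♭ major is a major sixth; each chord root moves by that interval while the quality stays the same.
EΔ7: root E down a major sixth → G, giving GΔ7.
D♯M: root D♯ down a major sixth → F#, giving F#M.
A-: root A down a major sixth → C, giving C-.
AΔ7: root A down a major sixth → C, giving CΔ7.
F♯M: root F♯ down a major sixth → A, giving AM.
AΔ7: root A down a major sixth → C, giving CΔ7.

GΔ7 F#M C- CΔ7 AM CΔ7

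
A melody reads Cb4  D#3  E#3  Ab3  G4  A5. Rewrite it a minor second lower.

Bb3 C##3 D##3 G3 F#4 G#5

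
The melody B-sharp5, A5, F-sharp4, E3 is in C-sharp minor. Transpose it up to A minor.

G#6 F6 D5 C4

From C-sharp up to A is a minor sixth; apply that to each pitch.
B#5 gives G#6
A5 gives F6
F#4 gives D5
E3 gives C4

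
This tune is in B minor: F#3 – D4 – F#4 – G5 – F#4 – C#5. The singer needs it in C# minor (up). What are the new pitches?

B minor to C# minor up is a major second, so every note moves up by that interval.
F#3 becomes G#3
D4 becomes E4
F#4 becomes G#4
G5 becomes A5
F#4 becomes G#4
C#5 becomes D#5

G#3 E4 G#4 A5 G#4 D#5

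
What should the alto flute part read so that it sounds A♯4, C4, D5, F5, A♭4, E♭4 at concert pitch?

D#5 F4 G5 Bb5 Db5 Ab4

Written C4 sounds as G3 on the alto flute, so concert pitches are written a perfect fourth up.
A#4 gives D#5
C4 gives F4
D5 gives G5
F5 gives Bb5
Ab4 gives Db5
Eb4 gives Ab4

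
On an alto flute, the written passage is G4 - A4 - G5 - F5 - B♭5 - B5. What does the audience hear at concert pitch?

The alto flute sounds a perfect fourth below written, so transpose each written note down a perfect fourth.
G4 → D4
A4 → E4
G5 → D5
F5 → C5
Bb5 → F5
B5 → F#5

D4 E4 D5 C5 F5 F#5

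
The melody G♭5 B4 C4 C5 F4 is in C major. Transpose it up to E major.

Bb5 D#5 E4 E5 A4

From C up to E is a major third; apply that to each pitch.
Gb5 to Bb5
B4 to D#5
C4 to E4
C5 to E5
F4 to A4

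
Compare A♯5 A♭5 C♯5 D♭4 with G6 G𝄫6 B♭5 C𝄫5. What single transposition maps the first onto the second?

Take the first pair: A#5 → G6. A to G spans 7 letter names, so the interval is some kind of seventh.
A#5 to G6 is 9 semitones, which makes it a diminished seventh; the second version is higher, so the direction is up.
Checking another pair — Db4 → Cbb5 — gives the same interval.

up a diminished seventh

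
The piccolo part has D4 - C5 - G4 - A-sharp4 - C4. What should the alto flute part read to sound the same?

G5 F6 C6 D#6 F5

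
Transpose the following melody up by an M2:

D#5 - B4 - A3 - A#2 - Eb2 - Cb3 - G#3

D#5 to E#5
B4 to C#5
A3 to B3
A#2 to B#2
Eb2 to F2
Cb3 to Db3
G#3 to A#3

E#5 C#5 B3 B#2 F2 Db3 A#3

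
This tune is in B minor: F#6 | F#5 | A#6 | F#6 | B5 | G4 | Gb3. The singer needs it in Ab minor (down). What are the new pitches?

B minor to Ab minor down is an augmented second, so every note moves down by that interval.
F#6 gives Eb6
F#5 gives Eb5
A#6 gives G6
F#6 gives Eb6
B5 gives Ab5
G4 gives Fb4
Gb3 gives Fbb3

Eb6 Eb5 G6 Eb6 Ab5 Fb4 Fbb3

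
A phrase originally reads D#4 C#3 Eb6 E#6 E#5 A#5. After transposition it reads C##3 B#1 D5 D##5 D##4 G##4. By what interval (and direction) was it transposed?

down a minor ninth

From D#4 to C##3 is 9 letter names — a ninth of some quality.
C##3 to D#4 is 13 semitones, which makes it a minor ninth; the second version is lower, so the direction is down.
Checking another pair — A#5 → G##4 — gives the same interval.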